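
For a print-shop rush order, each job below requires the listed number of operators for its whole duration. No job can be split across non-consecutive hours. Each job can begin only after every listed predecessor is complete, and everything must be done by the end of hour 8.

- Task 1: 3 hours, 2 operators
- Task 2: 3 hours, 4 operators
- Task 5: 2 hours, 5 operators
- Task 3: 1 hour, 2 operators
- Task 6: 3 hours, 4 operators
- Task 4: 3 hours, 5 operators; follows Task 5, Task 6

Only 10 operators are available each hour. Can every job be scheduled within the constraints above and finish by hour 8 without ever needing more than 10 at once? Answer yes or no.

yes

Schedule Task 1@4, Task 2@1, Task 5@4, Task 3@7, Task 6@1, Task 4@6: h1:8  h2:8  h3:8  h4:7  h5:7  h6:7  h7:7  h8:5 — peak 8 ≤ 10.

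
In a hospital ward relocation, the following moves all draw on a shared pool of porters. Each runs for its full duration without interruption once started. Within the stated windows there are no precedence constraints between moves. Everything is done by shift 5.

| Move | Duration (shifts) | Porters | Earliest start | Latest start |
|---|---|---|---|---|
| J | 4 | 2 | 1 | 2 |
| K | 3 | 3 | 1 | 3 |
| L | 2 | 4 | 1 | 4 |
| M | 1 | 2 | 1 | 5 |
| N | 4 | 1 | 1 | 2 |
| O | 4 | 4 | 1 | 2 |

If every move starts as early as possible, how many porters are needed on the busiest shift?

16

Early-start schedule: J@1, K@1, L@1, M@1, N@1, O@1.
Load per shift: shift 1: 16, shift 2: 14, shift 3: 10, shift 4: 7, shift 5: 0.
Peak is 16.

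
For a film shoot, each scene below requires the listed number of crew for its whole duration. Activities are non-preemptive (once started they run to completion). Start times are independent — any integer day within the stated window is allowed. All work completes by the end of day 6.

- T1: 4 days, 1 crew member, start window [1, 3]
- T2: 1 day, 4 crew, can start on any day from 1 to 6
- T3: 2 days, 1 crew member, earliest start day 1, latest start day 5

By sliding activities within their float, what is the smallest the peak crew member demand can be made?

4

Early-start (T1@1, T2@1, T3@1) gives peak 6: d1:6  d2:2  d3:1  d4:1  d5:0  d6:0.
Shift T2→5.
Schedule T1@1, T2@5, T3@1: d1:2  d2:2  d3:1  d4:1  d5:4  d6:0 — peak 4.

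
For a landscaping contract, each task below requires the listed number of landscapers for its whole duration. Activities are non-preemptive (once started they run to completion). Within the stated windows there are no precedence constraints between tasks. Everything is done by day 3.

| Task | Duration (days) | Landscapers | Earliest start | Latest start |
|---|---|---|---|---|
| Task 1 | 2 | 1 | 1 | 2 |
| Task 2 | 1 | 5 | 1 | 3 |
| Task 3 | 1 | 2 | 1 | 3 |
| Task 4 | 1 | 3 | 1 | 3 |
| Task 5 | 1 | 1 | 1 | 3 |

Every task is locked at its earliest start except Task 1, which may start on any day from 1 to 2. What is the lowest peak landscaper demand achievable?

11

Task 1@1: d1:12  d2:1  d3:0 → peak 12
Task 1@2: d1:11  d2:1  d3:1 → peak 11
Best is Task 1@2, peak 11.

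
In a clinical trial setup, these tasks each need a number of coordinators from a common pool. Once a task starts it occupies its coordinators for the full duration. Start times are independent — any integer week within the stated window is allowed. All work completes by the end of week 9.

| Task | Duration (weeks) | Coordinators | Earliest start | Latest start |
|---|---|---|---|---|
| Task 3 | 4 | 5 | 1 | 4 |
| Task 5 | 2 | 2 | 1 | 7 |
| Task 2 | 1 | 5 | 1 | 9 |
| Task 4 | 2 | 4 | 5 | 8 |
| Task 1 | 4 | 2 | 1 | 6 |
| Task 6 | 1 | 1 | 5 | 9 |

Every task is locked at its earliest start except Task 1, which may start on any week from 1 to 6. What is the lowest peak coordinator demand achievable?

12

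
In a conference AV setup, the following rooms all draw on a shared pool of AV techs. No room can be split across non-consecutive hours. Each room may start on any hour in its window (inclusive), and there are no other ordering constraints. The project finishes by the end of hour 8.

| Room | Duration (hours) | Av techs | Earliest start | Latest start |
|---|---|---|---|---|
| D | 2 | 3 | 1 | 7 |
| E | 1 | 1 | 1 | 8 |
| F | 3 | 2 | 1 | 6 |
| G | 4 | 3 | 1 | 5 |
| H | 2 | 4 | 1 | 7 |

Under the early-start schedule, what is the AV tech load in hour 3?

At early start, hour 3 has: F, G.
Demand: 2 + 3 = 5.

5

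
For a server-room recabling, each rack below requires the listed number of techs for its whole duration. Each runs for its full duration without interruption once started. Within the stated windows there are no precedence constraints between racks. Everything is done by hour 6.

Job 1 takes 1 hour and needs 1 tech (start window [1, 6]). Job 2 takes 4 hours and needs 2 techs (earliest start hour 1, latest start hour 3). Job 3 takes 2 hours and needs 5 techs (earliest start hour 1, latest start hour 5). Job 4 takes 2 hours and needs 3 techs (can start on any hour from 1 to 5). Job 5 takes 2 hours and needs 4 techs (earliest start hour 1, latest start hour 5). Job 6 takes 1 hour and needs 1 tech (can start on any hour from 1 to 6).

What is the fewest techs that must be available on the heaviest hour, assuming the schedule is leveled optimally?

6

Early-start (Job 1@1, Job 2@1, Job 3@1, Job 4@1, Job 5@1, Job 6@1) gives peak 16: h1:16  h2:14  h3:2  h4:2  h5:0  h6:0.
Shift Job 3→5, Job 5→3, Job 6→2.
Schedule Job 1@1, Job 2@1, Job 3@5, Job 4@1, Job 5@3, Job 6@2: h1:6  h2:6  h3:6  h4:6  h5:5  h6:5 — peak 6.
Total tech-hours = 34 over 6 hours ⇒ peak ≥ ⌈34/6⌉ = 6, so 6 is optimal.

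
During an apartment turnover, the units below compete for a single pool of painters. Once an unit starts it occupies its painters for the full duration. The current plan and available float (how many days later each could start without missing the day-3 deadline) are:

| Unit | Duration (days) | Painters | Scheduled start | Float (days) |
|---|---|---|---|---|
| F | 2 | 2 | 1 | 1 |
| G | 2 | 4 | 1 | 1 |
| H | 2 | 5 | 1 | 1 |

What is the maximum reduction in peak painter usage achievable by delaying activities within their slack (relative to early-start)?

0

Early-start peak: d1:11  d2:11  d3:0 ⇒ 11.
Leveled (F@1, G@1, H@1): d1:11  d2:11  d3:0 ⇒ 11.
Reduction 11 − 11 = 0.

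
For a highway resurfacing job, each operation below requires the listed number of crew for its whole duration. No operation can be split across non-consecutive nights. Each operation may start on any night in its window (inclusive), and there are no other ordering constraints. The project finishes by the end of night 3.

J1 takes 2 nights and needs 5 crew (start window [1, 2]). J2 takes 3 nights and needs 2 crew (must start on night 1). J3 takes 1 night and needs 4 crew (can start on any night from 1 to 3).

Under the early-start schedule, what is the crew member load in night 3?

At early start, night 3 has: J2.
Demand: 2 = 2.

2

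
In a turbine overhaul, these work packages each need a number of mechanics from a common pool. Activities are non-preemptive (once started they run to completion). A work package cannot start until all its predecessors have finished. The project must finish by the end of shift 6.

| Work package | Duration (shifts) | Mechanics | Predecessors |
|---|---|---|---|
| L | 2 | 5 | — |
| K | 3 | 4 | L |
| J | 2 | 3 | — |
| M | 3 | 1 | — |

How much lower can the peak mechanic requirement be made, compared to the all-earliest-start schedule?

2

Early-start peak: s1:9  s2:9  s3:5  s4:4  s5:4  s6:0 ⇒ 9.
Leveled (L@1, K@3, J@4, M@1): s1:6  s2:6  s3:5  s4:7  s5:7  s6:0 ⇒ 7.
Reduction 9 − 7 = 2.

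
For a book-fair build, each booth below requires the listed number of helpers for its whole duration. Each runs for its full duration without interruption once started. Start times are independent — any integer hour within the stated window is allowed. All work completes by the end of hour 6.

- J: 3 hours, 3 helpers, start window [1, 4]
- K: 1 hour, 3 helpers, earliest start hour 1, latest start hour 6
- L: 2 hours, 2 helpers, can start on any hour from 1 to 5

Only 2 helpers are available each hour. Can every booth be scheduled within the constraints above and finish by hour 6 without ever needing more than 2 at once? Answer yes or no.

no

Total helper-hours = 16; over 6 hours the average is 16/6 > 2, so some hour must exceed 2.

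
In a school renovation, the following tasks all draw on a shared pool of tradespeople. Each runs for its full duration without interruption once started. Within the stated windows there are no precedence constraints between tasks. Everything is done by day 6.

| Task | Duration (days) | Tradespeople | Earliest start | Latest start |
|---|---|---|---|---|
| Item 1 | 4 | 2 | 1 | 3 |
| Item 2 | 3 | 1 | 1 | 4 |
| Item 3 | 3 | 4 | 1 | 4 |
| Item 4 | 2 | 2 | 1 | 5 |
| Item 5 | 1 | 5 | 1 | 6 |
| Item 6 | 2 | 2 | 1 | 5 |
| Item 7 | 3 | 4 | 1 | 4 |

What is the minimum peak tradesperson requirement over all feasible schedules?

9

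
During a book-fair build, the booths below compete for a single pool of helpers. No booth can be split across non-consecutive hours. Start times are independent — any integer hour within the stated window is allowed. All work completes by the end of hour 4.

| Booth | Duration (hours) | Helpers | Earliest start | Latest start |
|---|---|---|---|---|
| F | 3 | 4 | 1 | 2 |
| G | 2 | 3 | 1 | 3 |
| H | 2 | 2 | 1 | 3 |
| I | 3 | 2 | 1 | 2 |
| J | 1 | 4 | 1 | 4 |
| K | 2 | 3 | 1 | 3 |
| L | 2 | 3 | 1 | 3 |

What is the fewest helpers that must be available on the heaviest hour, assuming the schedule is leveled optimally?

Early-start (F@1, G@1, H@1, I@1, J@1, K@1, L@1) gives peak 21: h1:21  h2:17  h3:6  h4:0.
Shift J→4, K→3, L→3.
Schedule F@1, G@1, H@1, I@1, J@4, K@3, L@3: h1:11  h2:11  h3:12  h4:10 — peak 12.

12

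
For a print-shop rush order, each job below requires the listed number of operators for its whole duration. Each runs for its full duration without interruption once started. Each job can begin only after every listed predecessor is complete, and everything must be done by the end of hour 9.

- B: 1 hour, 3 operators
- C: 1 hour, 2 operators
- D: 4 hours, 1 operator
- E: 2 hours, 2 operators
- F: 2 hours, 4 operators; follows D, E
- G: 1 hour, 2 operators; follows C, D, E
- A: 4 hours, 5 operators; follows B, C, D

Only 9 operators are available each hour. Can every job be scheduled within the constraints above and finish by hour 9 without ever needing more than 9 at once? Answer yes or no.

Schedule B@1, C@1, D@1, E@1, F@5, G@5, A@6: h1:8  h2:3  h3:1  h4:1  h5:6  h6:9  h7:5  h8:5  h9:5 — peak 9 ≤ 9.

yes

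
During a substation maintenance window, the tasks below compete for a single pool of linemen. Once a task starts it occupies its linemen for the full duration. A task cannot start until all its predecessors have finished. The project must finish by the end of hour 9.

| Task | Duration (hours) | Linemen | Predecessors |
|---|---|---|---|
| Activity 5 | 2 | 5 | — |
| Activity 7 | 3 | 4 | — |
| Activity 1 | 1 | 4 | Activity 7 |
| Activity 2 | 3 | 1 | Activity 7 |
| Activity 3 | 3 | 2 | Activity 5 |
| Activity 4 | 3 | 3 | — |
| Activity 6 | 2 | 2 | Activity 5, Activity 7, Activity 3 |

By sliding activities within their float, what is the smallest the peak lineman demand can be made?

Early-start (Activity 5@1, Activity 7@1, Activity 1@4, Activity 2@4, Activity 3@3, Activity 4@1, Activity 6@6) gives peak 12: h1:12  h2:12  h3:9  h4:7  h5:3  h6:3  h7:2  h8:0  h9:0.
Shift Activity 7→3, Activity 1→6, Activity 2→6, Activity 4→7, Activity 6→7.
Schedule Activity 5@1, Activity 7@3, Activity 1@6, Activity 2@6, Activity 3@3, Activity 4@7, Activity 6@7: h1:5  h2:5  h3:6  h4:6  h5:6  h6:5  h7:6  h8:6  h9:3 — peak 6.
Total lineman-hours = 48 over 9 hours ⇒ peak ≥ ⌈48/9⌉ = 6, so 6 is optimal.

6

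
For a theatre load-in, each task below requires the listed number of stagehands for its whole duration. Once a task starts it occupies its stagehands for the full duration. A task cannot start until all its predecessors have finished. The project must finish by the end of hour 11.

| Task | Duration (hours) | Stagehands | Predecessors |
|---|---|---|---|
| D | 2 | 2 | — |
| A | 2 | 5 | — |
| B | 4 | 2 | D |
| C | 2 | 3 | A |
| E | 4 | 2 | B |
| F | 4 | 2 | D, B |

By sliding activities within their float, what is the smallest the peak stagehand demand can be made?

Schedule D@1, A@1, B@3, C@3, E@7, F@7: h1:7  h2:7  h3:5  h4:5  h5:2  h6:2  h7:4  h8:4  h9:4  h10:4  h11:0 — peak 7.

7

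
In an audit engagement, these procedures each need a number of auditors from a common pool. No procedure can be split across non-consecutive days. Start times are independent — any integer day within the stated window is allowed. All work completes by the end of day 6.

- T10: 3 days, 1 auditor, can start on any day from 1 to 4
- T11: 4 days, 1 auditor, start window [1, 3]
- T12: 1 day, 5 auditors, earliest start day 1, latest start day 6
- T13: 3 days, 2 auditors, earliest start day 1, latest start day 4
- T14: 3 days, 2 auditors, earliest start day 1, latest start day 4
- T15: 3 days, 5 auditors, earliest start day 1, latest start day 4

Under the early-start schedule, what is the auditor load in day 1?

At early start, day 1 has: T10, T11, T12, T13, T14, T15.
Demand: 1 + 1 + 5 + 2 + 2 + 5 = 16.

16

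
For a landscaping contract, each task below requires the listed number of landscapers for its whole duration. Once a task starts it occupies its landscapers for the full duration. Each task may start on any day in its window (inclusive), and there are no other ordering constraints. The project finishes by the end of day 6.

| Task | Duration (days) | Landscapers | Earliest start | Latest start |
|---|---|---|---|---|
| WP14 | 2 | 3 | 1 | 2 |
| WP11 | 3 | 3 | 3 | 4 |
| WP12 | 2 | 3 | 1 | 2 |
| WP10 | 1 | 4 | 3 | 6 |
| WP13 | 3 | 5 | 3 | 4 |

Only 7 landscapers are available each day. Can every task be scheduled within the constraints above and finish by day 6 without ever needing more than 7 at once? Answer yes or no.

The minimum achievable peak is 8; 7 < 8, so no feasible schedule stays within the cap.

no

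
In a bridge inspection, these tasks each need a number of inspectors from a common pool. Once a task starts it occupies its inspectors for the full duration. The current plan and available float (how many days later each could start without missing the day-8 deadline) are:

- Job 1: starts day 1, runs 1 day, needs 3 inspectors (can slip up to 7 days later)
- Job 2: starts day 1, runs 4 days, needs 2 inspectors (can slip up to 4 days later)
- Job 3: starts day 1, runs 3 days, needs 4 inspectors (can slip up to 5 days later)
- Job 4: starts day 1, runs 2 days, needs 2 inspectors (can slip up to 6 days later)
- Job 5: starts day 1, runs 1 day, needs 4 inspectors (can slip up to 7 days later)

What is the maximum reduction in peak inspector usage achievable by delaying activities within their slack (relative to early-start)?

10

Early-start peak: d1:15  d2:8  d3:6  d4:2  d5:0  d6:0  d7:0  d8:0 ⇒ 15.
Leveled (Job 1@1, Job 2@1, Job 3@5, Job 4@2, Job 5@8): d1:5  d2:4  d3:4  d4:2  d5:4  d6:4  d7:4  d8:4 ⇒ 5.
Reduction 15 − 5 = 10.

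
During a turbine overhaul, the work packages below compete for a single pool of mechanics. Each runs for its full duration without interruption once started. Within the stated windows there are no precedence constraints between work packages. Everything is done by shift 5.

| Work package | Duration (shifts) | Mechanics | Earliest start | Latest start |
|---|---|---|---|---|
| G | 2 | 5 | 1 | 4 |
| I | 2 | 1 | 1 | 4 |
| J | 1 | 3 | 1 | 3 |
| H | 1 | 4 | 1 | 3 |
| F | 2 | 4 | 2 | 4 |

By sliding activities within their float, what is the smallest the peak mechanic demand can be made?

7

Early-start (G@1, I@1, J@1, H@1, F@2) gives peak 13: s1:13  s2:10  s3:4  s4:0  s5:0.
Shift J→3, H→3, F→4.
Schedule G@1, I@1, J@3, H@3, F@4: s1:6  s2:6  s3:7  s4:4  s5:4 — peak 7.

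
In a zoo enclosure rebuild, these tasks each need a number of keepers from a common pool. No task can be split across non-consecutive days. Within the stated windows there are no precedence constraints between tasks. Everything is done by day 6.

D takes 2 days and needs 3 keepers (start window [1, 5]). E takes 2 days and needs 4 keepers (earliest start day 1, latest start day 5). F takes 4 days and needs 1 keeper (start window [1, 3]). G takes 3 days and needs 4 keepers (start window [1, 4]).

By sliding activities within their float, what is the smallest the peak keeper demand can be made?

7

Early-start (D@1, E@1, F@1, G@1) gives peak 12: d1:12  d2:12  d3:5  d4:1  d5:0  d6:0.
Shift F→3, G→3.
Schedule D@1, E@1, F@3, G@3: d1:7  d2:7  d3:5  d4:5  d5:5  d6:1 — peak 7.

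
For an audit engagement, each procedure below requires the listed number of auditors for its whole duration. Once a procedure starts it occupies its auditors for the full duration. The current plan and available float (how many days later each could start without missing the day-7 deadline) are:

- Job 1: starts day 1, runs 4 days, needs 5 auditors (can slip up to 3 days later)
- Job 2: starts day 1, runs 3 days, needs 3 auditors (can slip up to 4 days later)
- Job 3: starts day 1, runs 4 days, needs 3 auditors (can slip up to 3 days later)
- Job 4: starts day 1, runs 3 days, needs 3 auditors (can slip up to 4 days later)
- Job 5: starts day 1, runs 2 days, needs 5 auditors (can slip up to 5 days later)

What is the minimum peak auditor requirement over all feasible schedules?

Early-start (Job 1@1, Job 2@1, Job 3@1, Job 4@1, Job 5@1) gives peak 19: d1:19  d2:19  d3:14  d4:8  d5:0  d6:0  d7:0.
Shift Job 2→5, Job 3→3, Job 4→5.
Schedule Job 1@1, Job 2@5, Job 3@3, Job 4@5, Job 5@1: d1:10  d2:10  d3:8  d4:8  d5:9  d6:9  d7:6 — peak 10.

10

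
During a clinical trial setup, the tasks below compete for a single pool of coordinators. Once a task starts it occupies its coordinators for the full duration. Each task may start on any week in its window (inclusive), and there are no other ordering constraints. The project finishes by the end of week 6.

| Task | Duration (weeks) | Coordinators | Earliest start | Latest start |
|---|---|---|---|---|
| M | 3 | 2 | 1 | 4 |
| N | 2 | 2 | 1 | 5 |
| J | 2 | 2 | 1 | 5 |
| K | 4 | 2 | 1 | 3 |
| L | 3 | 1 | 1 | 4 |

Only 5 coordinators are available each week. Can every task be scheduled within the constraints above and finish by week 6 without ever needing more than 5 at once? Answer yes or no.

Schedule M@1, N@1, J@4, K@3, L@1: w1:5  w2:5  w3:5  w4:4  w5:4  w6:2 — peak 5 ≤ 5.

yes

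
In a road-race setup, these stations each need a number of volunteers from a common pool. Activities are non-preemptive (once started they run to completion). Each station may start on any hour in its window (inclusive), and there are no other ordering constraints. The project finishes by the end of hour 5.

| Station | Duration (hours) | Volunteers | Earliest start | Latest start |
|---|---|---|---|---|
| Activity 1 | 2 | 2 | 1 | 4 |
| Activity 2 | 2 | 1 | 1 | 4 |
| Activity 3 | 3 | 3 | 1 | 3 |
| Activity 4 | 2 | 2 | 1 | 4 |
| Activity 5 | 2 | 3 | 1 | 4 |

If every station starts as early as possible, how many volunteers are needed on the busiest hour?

11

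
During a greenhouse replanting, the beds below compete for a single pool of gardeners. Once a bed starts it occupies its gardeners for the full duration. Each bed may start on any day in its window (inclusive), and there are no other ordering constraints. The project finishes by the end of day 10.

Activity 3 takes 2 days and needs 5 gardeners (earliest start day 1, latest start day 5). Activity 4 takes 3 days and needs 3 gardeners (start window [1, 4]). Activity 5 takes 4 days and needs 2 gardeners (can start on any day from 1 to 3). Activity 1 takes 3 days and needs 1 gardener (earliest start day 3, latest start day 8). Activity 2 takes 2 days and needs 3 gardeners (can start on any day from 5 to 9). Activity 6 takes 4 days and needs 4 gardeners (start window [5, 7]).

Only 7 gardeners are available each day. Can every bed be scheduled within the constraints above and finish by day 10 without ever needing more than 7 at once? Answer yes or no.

yes

Schedule Activity 3@1, Activity 4@3, Activity 5@1, Activity 1@3, Activity 2@5, Activity 6@6: d1:7  d2:7  d3:6  d4:6  d5:7  d6:7  d7:4  d8:4  d9:4  d10:0 — peak 7 ≤ 7.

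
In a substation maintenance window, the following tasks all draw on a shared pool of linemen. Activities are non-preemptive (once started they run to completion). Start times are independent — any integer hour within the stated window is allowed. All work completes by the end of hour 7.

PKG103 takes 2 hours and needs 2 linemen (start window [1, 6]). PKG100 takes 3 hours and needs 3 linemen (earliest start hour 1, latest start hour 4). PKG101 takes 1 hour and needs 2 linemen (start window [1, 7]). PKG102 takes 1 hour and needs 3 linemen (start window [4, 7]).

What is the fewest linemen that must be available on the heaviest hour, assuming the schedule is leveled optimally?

Early-start (PKG103@1, PKG100@1, PKG101@1, PKG102@4) gives peak 7: h1:7  h2:5  h3:3  h4:3  h5:0  h6:0  h7:0.
Shift PKG100→3, PKG101→6, PKG102→7.
Schedule PKG103@1, PKG100@3, PKG101@6, PKG102@7: h1:2  h2:2  h3:3  h4:3  h5:3  h6:2  h7:3 — peak 3.
Total lineman-hours = 18 over 7 hours ⇒ peak ≥ ⌈18/7⌉ = 3, so 3 is optimal.

3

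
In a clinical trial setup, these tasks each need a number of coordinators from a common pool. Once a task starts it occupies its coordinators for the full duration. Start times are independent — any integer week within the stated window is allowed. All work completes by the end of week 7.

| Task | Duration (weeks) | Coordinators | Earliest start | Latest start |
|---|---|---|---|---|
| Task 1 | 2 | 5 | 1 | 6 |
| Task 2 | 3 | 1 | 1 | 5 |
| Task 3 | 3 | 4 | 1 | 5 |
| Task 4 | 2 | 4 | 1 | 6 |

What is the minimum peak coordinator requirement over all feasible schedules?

Early-start (Task 1@1, Task 2@1, Task 3@1, Task 4@1) gives peak 14: w1:14  w2:14  w3:5  w4:0  w5:0  w6:0  w7:0.
Shift Task 2→3, Task 3→3, Task 4→6.
Schedule Task 1@1, Task 2@3, Task 3@3, Task 4@6: w1:5  w2:5  w3:5  w4:5  w5:5  w6:4  w7:4 — peak 5.
Total coordinator-weeks = 33 over 7 weeks ⇒ peak ≥ ⌈33/7⌉ = 5, so 5 is optimal.

5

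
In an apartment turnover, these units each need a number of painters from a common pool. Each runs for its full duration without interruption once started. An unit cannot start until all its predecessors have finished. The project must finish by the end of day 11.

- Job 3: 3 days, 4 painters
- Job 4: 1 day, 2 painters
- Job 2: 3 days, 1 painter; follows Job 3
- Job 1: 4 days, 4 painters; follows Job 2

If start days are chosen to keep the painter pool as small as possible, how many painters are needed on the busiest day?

Early-start (Job 3@1, Job 4@1, Job 2@4, Job 1@7) gives peak 6: d1:6  d2:4  d3:4  d4:1  d5:1  d6:1  d7:4  d8:4  d9:4  d10:4  d11:0.
Shift Job 4→4.
Schedule Job 3@1, Job 4@4, Job 2@4, Job 1@7: d1:4  d2:4  d3:4  d4:3  d5:1  d6:1  d7:4  d8:4  d9:4  d10:4  d11:0 — peak 4.

4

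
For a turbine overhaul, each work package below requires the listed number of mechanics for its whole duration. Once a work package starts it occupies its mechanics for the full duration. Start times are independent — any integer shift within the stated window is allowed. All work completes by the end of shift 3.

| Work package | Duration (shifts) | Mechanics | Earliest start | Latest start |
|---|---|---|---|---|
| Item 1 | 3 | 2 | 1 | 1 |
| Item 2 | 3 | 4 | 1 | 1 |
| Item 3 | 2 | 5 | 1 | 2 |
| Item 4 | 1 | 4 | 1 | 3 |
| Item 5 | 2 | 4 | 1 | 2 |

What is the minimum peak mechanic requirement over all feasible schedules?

15

Early-start (Item 1@1, Item 2@1, Item 3@1, Item 4@1, Item 5@1) gives peak 19: s1:19  s2:15  s3:6.
Shift Item 5→2.
Schedule Item 1@1, Item 2@1, Item 3@1, Item 4@1, Item 5@2: s1:15  s2:15  s3:10 — peak 15.
No arrangement of the 12 feasible schedules does better.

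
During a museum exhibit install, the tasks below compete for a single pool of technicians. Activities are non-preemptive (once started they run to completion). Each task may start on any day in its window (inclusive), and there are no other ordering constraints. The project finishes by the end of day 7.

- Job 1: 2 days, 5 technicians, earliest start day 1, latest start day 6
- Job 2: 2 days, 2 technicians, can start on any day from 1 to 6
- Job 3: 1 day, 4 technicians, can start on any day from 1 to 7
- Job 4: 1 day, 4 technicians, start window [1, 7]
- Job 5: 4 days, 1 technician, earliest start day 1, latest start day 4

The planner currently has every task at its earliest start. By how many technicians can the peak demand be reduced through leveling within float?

11

Early-start peak: d1:16  d2:8  d3:1  d4:1  d5:0  d6:0  d7:0 ⇒ 16.
Leveled (Job 1@1, Job 2@3, Job 3@5, Job 4@6, Job 5@3): d1:5  d2:5  d3:3  d4:3  d5:5  d6:5  d7:0 ⇒ 5.
Reduction 16 − 5 = 11.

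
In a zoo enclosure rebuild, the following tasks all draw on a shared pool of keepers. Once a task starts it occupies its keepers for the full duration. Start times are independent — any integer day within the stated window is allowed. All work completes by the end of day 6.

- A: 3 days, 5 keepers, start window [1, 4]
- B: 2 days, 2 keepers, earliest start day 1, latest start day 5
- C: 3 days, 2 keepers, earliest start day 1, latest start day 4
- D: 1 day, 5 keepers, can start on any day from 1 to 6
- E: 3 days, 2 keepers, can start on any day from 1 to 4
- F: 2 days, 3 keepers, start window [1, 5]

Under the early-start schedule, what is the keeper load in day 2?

14

At early start, day 2 has: A, B, C, E, F.
Demand: 5 + 2 + 2 + 2 + 3 = 14.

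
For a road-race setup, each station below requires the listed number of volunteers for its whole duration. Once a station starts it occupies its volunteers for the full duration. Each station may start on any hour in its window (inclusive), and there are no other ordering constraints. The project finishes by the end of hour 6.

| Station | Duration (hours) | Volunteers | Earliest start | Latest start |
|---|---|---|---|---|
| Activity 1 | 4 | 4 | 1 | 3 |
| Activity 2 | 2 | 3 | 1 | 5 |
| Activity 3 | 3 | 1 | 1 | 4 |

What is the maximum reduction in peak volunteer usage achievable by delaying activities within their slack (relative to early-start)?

Early-start peak: h1:8  h2:8  h3:5  h4:4  h5:0  h6:0 ⇒ 8.
Leveled (Activity 1@1, Activity 2@5, Activity 3@1): h1:5  h2:5  h3:5  h4:4  h5:3  h6:3 ⇒ 5.
Reduction 8 − 5 = 3.

3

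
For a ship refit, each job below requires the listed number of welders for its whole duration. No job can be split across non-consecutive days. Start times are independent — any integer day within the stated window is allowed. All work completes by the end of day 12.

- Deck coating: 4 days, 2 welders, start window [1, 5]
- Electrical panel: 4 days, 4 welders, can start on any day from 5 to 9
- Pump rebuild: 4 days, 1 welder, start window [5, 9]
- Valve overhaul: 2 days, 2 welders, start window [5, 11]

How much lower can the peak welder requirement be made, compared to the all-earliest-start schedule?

Early-start peak: d1:2  d2:2  d3:2  d4:2  d5:7  d6:7  d7:5  d8:5  d9:0  d10:0  d11:0  d12:0 ⇒ 7.
Leveled (Deck coating@1, Electrical panel@5, Pump rebuild@9, Valve overhaul@9): d1:2  d2:2  d3:2  d4:2  d5:4  d6:4  d7:4  d8:4  d9:3  d10:3  d11:1  d12:1 ⇒ 4.
Reduction 7 − 4 = 3.

3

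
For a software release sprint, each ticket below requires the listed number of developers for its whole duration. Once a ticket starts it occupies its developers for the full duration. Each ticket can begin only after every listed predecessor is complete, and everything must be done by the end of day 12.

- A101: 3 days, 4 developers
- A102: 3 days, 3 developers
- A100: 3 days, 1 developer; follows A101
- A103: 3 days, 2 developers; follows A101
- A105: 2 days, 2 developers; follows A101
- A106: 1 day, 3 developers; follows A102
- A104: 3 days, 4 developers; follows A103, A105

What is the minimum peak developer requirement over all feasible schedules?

Early-start (A101@1, A102@1, A100@4, A103@4, A105@4, A106@4, A104@7) gives peak 8: d1:7  d2:7  d3:7  d4:8  d5:5  d6:3  d7:4  d8:4  d9:4  d10:0  d11:0  d12:0.
Shift A102→4, A103→7, A105→7, A106→9, A104→10.
Schedule A101@1, A102@4, A100@4, A103@7, A105@7, A106@9, A104@10: d1:4  d2:4  d3:4  d4:4  d5:4  d6:4  d7:4  d8:4  d9:5  d10:4  d11:4  d12:4 — peak 5.
Total developer-days = 49 over 12 days ⇒ peak ≥ ⌈49/12⌉ = 5, so 5 is optimal.

5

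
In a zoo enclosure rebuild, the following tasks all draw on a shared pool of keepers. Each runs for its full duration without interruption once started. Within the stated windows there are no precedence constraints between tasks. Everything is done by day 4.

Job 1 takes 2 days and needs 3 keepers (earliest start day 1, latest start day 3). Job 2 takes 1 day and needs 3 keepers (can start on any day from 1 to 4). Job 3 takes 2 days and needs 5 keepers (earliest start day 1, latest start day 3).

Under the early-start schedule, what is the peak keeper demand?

11

Early-start schedule: Job 1@1, Job 2@1, Job 3@1.
Load per day: day 1: 11, day 2: 8, day 3: 0, day 4: 0.
Peak is 11.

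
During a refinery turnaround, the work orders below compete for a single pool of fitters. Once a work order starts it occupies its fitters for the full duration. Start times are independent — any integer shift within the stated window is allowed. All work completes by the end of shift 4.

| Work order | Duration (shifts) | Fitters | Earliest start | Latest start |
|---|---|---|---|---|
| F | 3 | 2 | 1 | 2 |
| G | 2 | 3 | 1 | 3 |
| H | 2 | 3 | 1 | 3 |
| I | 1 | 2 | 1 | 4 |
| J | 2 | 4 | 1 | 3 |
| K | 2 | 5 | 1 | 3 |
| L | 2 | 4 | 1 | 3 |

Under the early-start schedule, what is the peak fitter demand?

Early-start schedule: F@1, G@1, H@1, I@1, J@1, K@1, L@1.
Load per shift: shift 1: 23, shift 2: 21, shift 3: 2, shift 4: 0.
Peak is 23.

23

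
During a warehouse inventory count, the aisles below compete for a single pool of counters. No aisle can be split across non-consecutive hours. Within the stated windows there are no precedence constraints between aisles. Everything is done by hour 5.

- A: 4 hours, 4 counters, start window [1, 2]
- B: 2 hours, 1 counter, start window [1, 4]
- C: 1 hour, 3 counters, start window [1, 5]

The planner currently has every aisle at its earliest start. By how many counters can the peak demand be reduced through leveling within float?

Early-start peak: h1:8  h2:5  h3:4  h4:4  h5:0 ⇒ 8.
Leveled (A@1, B@1, C@5): h1:5  h2:5  h3:4  h4:4  h5:3 ⇒ 5.
Reduction 8 − 5 = 3.

3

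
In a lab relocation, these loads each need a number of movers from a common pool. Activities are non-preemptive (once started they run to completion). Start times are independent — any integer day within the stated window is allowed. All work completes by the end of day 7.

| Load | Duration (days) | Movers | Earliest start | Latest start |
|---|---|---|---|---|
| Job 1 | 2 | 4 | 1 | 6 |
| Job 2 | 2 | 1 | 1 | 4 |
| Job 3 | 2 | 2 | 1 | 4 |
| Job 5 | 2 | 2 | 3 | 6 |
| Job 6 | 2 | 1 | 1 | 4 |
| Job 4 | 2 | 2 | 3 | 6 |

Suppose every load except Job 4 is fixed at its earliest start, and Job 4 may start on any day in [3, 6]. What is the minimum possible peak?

Job 4@3: d1:8  d2:8  d3:4  d4:4  d5:0  d6:0  d7:0 → peak 8
Job 4@4: d1:8  d2:8  d3:2  d4:4  d5:2  d6:0  d7:0 → peak 8
Job 4@5: d1:8  d2:8  d3:2  d4:2  d5:2  d6:2  d7:0 → peak 8
Job 4@6: d1:8  d2:8  d3:2  d4:2  d5:0  d6:2  d7:2 → peak 8
Best is Job 4@3, peak 8.

8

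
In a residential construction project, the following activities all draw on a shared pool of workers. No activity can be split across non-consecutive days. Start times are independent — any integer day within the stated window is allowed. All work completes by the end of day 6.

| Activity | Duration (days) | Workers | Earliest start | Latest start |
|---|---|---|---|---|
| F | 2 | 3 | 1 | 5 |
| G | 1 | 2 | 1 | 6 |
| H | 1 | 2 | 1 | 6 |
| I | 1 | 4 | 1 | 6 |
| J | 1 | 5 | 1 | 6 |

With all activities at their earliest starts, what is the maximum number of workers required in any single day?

16

Early-start schedule: F@1, G@1, H@1, I@1, J@1.
Load per day: day 1: 16, day 2: 3, day 3: 0, day 4: 0, day 5: 0, day 6: 0.
Peak is 16.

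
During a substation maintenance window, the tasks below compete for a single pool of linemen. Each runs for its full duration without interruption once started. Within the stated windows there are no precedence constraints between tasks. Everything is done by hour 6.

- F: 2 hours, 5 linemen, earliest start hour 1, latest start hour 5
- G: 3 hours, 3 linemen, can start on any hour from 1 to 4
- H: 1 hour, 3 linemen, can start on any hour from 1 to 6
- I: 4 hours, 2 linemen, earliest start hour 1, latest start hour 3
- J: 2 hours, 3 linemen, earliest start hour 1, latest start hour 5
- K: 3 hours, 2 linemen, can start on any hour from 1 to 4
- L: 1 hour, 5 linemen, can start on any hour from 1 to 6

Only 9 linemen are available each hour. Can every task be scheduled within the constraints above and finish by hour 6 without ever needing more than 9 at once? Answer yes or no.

yes

Schedule F@1, G@1, H@3, I@3, J@4, K@4, L@6: h1:8  h2:8  h3:8  h4:7  h5:7  h6:9 — peak 9 ≤ 9.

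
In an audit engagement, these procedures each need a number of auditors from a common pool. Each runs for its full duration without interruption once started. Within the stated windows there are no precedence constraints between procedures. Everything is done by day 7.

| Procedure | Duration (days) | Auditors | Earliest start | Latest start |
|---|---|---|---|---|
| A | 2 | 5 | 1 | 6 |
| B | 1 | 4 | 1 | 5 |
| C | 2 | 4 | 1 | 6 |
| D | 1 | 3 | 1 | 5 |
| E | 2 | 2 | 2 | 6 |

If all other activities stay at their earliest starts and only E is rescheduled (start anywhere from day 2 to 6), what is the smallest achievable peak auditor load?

16

E@2: d1:16  d2:11  d3:2  d4:0  d5:0  d6:0  d7:0 → peak 16
E@3: d1:16  d2:9  d3:2  d4:2  d5:0  d6:0  d7:0 → peak 16
E@4: d1:16  d2:9  d3:0  d4:2  d5:2  d6:0  d7:0 → peak 16
E@5: d1:16  d2:9  d3:0  d4:0  d5:2  d6:2  d7:0 → peak 16
E@6: d1:16  d2:9  d3:0  d4:0  d5:0  d6:2  d7:2 → peak 16
Best is E@2, peak 16.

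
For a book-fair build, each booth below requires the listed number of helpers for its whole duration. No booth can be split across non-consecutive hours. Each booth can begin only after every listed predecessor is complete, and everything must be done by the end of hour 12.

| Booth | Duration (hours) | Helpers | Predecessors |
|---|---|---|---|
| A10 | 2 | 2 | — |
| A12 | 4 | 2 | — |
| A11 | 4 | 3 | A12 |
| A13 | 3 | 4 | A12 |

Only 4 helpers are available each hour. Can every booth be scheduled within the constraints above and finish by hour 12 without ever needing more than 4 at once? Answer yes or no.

Schedule A10@1, A12@1, A11@5, A13@9: h1:4  h2:4  h3:2  h4:2  h5:3  h6:3  h7:3  h8:3  h9:4  h10:4  h11:4  h12:0 — peak 4 ≤ 4.

yes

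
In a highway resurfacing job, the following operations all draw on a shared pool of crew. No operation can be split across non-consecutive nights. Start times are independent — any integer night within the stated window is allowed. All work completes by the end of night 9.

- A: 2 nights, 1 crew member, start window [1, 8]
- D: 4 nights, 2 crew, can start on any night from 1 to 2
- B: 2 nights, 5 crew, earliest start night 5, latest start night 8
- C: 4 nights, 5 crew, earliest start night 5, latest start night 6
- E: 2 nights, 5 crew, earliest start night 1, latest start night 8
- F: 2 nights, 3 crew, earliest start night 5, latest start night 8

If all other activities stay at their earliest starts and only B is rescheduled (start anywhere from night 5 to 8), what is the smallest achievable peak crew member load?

10

B@5: n1:8  n2:8  n3:2  n4:2  n5:13  n6:13  n7:5  n8:5  n9:0 → peak 13
B@6: n1:8  n2:8  n3:2  n4:2  n5:8  n6:13  n7:10  n8:5  n9:0 → peak 13
B@7: n1:8  n2:8  n3:2  n4:2  n5:8  n6:8  n7:10  n8:10  n9:0 → peak 10
B@8: n1:8  n2:8  n3:2  n4:2  n5:8  n6:8  n7:5  n8:10  n9:5 → peak 10
Best is B@7, peak 10.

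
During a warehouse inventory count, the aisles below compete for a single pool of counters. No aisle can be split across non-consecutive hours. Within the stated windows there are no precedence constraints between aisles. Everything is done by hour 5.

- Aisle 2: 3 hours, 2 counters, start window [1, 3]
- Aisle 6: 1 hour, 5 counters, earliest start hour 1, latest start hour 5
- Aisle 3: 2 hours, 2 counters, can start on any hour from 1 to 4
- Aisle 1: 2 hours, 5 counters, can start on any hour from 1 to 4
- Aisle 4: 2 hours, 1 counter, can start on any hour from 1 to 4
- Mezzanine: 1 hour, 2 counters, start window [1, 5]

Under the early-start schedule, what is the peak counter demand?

Early-start schedule: Aisle 2@1, Aisle 6@1, Aisle 3@1, Aisle 1@1, Aisle 4@1, Mezzanine@1.
Load per hour: hour 1: 17, hour 2: 10, hour 3: 2, hour 4: 0, hour 5: 0.
Peak is 17.

17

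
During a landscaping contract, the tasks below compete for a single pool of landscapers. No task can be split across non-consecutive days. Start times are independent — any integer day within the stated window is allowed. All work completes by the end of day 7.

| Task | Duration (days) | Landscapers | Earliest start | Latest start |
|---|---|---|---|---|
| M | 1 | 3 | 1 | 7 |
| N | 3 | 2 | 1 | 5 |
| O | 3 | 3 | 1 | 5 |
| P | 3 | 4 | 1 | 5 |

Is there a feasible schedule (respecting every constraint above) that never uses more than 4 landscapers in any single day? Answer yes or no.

no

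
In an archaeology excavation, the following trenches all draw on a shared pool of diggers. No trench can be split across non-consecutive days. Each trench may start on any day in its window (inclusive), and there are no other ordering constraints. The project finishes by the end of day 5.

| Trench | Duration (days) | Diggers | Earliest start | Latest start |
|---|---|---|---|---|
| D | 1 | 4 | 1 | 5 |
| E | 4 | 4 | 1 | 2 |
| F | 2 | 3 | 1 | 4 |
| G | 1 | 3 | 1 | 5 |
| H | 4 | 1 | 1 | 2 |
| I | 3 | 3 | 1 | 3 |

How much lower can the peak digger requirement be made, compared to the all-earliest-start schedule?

Early-start peak: d1:18  d2:11  d3:8  d4:5  d5:0 ⇒ 18.
Leveled (D@1, E@2, F@1, G@1, H@2, I@3): d1:10  d2:8  d3:8  d4:8  d5:8 ⇒ 10.
Reduction 18 − 10 = 8.

8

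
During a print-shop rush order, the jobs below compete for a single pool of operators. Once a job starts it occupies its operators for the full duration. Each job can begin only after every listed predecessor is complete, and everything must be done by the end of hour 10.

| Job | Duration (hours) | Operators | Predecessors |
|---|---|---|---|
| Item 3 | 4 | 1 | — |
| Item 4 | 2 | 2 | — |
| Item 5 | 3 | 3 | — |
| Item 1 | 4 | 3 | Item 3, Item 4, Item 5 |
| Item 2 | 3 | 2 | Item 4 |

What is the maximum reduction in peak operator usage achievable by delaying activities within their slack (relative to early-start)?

Early-start peak: h1:6  h2:6  h3:6  h4:3  h5:5  h6:3  h7:3  h8:3  h9:0  h10:0 ⇒ 6.
Leveled (Item 3@1, Item 4@1, Item 5@3, Item 1@6, Item 2@5): h1:3  h2:3  h3:4  h4:4  h5:5  h6:5  h7:5  h8:3  h9:3  h10:0 ⇒ 5.
Reduction 6 − 5 = 1.

1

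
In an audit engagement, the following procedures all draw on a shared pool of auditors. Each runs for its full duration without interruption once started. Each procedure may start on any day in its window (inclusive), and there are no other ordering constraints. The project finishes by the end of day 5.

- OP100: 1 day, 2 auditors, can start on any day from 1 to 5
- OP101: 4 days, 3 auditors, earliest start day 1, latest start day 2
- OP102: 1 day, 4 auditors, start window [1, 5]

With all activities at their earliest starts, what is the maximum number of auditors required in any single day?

9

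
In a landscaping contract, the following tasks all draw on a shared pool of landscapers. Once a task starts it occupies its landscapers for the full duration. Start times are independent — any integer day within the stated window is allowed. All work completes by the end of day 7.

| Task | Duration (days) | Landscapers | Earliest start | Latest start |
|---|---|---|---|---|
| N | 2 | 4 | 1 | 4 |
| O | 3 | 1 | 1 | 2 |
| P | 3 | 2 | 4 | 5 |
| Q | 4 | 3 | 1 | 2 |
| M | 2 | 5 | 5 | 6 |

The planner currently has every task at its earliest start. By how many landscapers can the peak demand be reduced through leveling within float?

1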